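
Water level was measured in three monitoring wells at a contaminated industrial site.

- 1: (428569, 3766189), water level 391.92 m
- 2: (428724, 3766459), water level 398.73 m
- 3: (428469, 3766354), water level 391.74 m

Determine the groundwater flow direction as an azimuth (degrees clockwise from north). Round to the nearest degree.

241°

Three-point gradient (reference 1): Δ to 2 = (155, 270, +6.81), Δ to 3 = (-100, 165, -0.18).
∂h/∂x = +0.02230, ∂h/∂y = +0.01242 (det = 52575).
Flow direction (−∇h) has components (-0.02230 E, -0.01242 N).
Azimuth = atan2(E, N) = atan2(-0.02230, -0.01242) = 240.9° ≈ 241°.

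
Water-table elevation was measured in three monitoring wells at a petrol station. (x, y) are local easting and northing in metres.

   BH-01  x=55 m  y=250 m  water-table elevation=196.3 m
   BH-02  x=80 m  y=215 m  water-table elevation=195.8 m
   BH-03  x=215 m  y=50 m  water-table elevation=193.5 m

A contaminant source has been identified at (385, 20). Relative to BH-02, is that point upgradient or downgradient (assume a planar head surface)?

downgradient

Three-point gradient (reference BH-01): Δ to BH-02 = (25, -35, -0.5), Δ to BH-03 = (160, -200, -2.8).
∂h/∂x = +0.003333, ∂h/∂y = +0.01667 (det = 600).
Head at (385, 20) = 196.3 + (+0.003333)·(330) + (+0.01667)·(-230) = 193.57 m.
That is lower than the 195.8 m at BH-02, so the point is downgradient.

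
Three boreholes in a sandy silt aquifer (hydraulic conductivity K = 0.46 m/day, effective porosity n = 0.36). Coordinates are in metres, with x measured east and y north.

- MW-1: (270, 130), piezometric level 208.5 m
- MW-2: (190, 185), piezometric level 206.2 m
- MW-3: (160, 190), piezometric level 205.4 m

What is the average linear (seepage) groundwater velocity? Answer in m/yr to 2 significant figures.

12 m/yr

Three-point gradient (reference MW-1): Δ to MW-2 = (-80, 55, -2.3), Δ to MW-3 = (-110, 60, -3.1).
∂h/∂x = +0.02600, ∂h/∂y = -0.004000 (det = 1250).
|∇h| = √(0.02600² + -0.004000²) = 0.02631
Seepage velocity v = K·i/n = 0.46 × 0.02631 / 0.36 = 0.03362 m/day = 12.28 m/yr.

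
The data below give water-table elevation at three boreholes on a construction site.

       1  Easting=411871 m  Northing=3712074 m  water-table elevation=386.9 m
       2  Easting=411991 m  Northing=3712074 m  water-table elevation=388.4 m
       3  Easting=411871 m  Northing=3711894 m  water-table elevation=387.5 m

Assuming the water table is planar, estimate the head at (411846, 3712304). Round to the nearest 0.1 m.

385.8 m

∂h/∂x = (388.4 − 386.9) / (411991 − 411871) = +0.01250
∂h/∂y = (387.5 − 386.9) / (3711894 − 3712074) = -0.003333
h(411846, 3712304) = 386.9 + (+0.01250)·(-25) + (-0.003333)·(230) = 386.9 -0.312 -0.767 = 385.821 m.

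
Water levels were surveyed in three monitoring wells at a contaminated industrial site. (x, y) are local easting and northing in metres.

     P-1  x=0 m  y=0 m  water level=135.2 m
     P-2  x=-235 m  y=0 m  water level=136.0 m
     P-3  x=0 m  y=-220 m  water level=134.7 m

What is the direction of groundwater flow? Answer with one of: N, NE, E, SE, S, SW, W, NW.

∂h/∂x = (136.0 − 135.2) / (-235 − 0) = -0.003404
∂h/∂y = (134.7 − 135.2) / (-220 − 0) = +0.002273
Flow = −∇h = (+0.003404 east, -0.002273 north), which points southeast.

SE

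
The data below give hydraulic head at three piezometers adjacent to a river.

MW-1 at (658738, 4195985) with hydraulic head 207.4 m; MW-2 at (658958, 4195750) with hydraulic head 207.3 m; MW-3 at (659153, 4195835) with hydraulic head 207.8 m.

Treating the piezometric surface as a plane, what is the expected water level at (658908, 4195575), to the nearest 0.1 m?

206.9 m

Taking MW-1 as reference: MW-2−MW-1 = (220, -235, -0.1); MW-3−MW-1 = (415, -150, +0.4).
Solve a·Δx + b·Δy = Δh: det = 220·(-150) − 415·(-235) = 64525.
∂h/∂x = [(-0.1)·(-150) − (+0.4)·(-235)] / 64525 = +0.001689
∂h/∂y = [220·(+0.4) − 415·(-0.1)] / 64525 = +0.002007
h(658908, 4195575) = 207.4 + (+0.001689)·(170) + (+0.002007)·(-410) = 207.4 +0.287 -0.823 = 206.864 m.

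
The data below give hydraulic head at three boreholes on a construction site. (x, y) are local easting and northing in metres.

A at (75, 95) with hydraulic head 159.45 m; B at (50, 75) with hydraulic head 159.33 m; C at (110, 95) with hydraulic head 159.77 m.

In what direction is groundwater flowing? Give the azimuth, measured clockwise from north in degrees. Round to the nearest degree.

With h = a·x + b·y + c and A as origin, the differences give:
  (-25)·a + (-20)·b = -0.12
  35·a + 0·b = +0.32
Eliminate b (×0 and ×(-20), subtract): 700·a = 6.400 → a = ∂h/∂x = +0.009143
Back-substitute: b = ∂h/∂y = -0.005429.
Flow direction (−∇h) has components (-0.009143 E, +0.005429 N).
Azimuth = atan2(E, N) = atan2(-0.009143, +0.005429) = 300.7° ≈ 301°.

301°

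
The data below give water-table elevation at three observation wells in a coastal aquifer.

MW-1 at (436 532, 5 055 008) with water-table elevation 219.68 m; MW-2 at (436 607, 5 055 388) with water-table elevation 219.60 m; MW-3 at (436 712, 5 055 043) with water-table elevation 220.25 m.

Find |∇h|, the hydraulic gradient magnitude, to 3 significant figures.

Taking MW-1 as reference: MW-2−MW-1 = (75, 380, -0.08); MW-3−MW-1 = (180, 35, +0.57).
Solve a·Δx + b·Δy = Δh: det = 75·35 − 180·380 = -65775.
∂h/∂x = [(-0.08)·35 − (+0.57)·380] / -65775 = +0.003336
∂h/∂y = [75·(+0.57) − 180·(-0.08)] / -65775 = -0.0008689
|∇h| = √(0.003336² + -0.0008689²) = 0.003447

0.00345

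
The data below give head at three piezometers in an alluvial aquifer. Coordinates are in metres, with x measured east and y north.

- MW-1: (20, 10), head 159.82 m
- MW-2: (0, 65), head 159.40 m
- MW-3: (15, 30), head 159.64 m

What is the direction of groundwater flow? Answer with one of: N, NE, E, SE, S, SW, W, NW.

NE

Three-point gradient (reference MW-1): Δ to MW-2 = (-20, 55, -0.42), Δ to MW-3 = (-5, 20, -0.18).
∂h/∂x = -0.01200, ∂h/∂y = -0.01200 (det = -125).
Flow = −∇h = (+0.01200 east, +0.01200 north), which points northeast.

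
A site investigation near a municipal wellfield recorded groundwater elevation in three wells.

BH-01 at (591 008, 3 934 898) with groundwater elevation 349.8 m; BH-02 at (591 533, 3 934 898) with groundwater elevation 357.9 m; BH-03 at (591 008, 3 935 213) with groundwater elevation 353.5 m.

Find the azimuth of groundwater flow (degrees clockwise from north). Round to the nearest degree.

233°

∂h/∂x = (357.9 − 349.8) / (591533 − 591008) = +0.01543
∂h/∂y = (353.5 − 349.8) / (3935213 − 3934898) = +0.01175
Flow direction (−∇h) has components (-0.01543 E, -0.01175 N).
Azimuth = atan2(E, N) = atan2(-0.01543, -0.01175) = 232.7° ≈ 233°.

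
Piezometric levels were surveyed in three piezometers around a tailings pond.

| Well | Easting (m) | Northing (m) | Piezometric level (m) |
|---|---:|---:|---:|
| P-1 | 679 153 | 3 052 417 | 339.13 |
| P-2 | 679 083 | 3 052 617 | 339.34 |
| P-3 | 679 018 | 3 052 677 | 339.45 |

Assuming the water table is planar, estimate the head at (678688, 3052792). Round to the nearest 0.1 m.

With h = a·x + b·y + c and P-1 as origin, the differences give:
  (-70)·a + 200·b = +0.21
  (-135)·a + 260·b = +0.32
Eliminate b (×260 and ×200, subtract): 8800·a = -9.400 → a = ∂h/∂x = -0.001068
Back-substitute: b = ∂h/∂y = +0.0006761.
h(678688, 3052792) = 339.13 + (-0.001068)·(-465) + (+0.0006761)·(375) = 339.13 +0.497 +0.254 = 339.880 m.

339.9 m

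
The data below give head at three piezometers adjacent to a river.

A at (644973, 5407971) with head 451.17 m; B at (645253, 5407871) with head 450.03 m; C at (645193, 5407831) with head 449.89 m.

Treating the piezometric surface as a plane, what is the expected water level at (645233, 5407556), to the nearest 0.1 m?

With h = a·x + b·y + c and A as origin, the differences give:
  280·a + (-100)·b = -1.14
  220·a + (-140)·b = -1.28
Eliminate b (×(-140) and ×(-100), subtract): -17200·a = 31.600 → a = ∂h/∂x = -0.001837
Back-substitute: b = ∂h/∂y = +0.006256.
h(645233, 5407556) = 451.17 + (-0.001837)·(260) + (+0.006256)·(-415) = 451.17 -0.478 -2.596 = 448.096 m.

448.1 m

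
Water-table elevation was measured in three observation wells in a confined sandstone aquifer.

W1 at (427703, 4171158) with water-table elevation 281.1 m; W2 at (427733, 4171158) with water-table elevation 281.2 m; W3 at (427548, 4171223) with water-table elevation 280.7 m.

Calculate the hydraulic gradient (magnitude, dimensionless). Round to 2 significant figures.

Taking W1 as reference: W2−W1 = (30, 0, +0.1); W3−W1 = (-155, 65, -0.4).
Solve a·Δx + b·Δy = Δh: det = 30·65 − (-155)·0 = 1950.
∂h/∂x = [(+0.1)·65 − (-0.4)·0] / 1950 = +0.003333
∂h/∂y = [30·(-0.4) − (-155)·(+0.1)] / 1950 = +0.001795
|∇h| = √(0.003333² + 0.001795²) = 0.003786

0.0038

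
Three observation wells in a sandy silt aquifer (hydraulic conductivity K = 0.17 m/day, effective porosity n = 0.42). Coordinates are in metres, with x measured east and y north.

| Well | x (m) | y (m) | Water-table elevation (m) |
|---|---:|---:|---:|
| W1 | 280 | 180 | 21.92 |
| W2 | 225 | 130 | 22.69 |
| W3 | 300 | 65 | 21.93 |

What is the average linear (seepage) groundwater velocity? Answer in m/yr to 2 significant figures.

1.8 m/yr

Three-point gradient (reference W1): Δ to W2 = (-55, -50, +0.77), Δ to W3 = (20, -115, +0.01).
∂h/∂x = -0.01202, ∂h/∂y = -0.002177 (det = 7325).
|∇h| = √(-0.01202² + -0.002177²) = 0.01222
Seepage velocity v = K·i/n = 0.17 × 0.01222 / 0.42 = 0.004946 m/day = 1.807 m/yr.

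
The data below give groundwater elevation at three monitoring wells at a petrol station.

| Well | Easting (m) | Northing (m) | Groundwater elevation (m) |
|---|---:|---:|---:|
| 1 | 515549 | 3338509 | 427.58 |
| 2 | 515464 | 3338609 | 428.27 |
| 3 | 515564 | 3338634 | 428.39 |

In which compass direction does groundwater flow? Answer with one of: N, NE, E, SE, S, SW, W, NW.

With h = a·x + b·y + c and 1 as origin, the differences give:
  (-85)·a + 100·b = +0.69
  15·a + 125·b = +0.81
Eliminate b (×125 and ×100, subtract): -12125·a = 5.250 → a = ∂h/∂x = -0.0004330
Back-substitute: b = ∂h/∂y = +0.006532.
Flow = −∇h = (+0.0004330 east, -0.006532 north), which points south.

S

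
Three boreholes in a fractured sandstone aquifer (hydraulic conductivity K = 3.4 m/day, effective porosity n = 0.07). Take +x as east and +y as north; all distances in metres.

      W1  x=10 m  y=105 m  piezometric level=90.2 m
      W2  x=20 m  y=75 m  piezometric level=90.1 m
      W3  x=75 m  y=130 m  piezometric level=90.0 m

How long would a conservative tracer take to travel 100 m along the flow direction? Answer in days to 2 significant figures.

Taking W1 as reference: W2−W1 = (10, -30, -0.1); W3−W1 = (65, 25, -0.2).
Solve a·Δx + b·Δy = Δh: det = 10·25 − 65·(-30) = 2200.
∂h/∂x = [(-0.1)·25 − (-0.2)·(-30)] / 2200 = -0.003864
∂h/∂y = [10·(-0.2) − 65·(-0.1)] / 2200 = +0.002045
|∇h| = √(-0.003864² + 0.002045²) = 0.004372
Seepage velocity v = K·i/n = 3.4 × 0.004372 / 0.07 = 0.2124 m/day.
t = 100 / 0.2124 = 470.8 days.

470 days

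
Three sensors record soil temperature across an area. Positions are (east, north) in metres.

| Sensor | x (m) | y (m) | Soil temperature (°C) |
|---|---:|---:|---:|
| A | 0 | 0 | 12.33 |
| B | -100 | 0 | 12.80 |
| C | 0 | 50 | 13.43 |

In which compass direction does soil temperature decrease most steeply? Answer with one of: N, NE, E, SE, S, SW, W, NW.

S

∂T/∂x = (12.80 − 12.33) / (-100 − 0) = -0.004700
∂T/∂y = (13.43 − 12.33) / (50 − 0) = +0.02200
Steepest decrease is along −∇f = (+0.004700 E, -0.02200 N) → south.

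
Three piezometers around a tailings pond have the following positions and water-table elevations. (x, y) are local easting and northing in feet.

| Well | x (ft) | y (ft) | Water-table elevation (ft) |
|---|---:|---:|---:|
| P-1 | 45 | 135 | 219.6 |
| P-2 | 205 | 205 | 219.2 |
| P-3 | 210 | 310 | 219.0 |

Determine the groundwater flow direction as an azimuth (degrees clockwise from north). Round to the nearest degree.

Differences from P-1: to P-2 (Δx, Δy, Δh) = (160, 70, -0.4); to P-3 = (165, 175, -0.6).
Determinant of the coordinate differences = 160·175 − 165·70 = 16450.
∂h/∂x = [(-0.4)·175 − (-0.6)·70] / 16450 = -0.001702
∂h/∂y = [160·(-0.6) − 165·(-0.4)] / 16450 = -0.001824
Flow direction (−∇h) has components (+0.001702 E, +0.001824 N).
Azimuth = atan2(E, N) = atan2(+0.001702, +0.001824) = 43.0° ≈ 043°.

043°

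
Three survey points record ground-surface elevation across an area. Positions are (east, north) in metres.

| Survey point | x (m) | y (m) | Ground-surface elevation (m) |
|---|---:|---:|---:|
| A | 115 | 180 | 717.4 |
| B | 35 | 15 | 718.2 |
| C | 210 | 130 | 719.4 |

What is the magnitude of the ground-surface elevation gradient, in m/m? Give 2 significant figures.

0.019 m/m

With z = a·x + b·y + c and A as origin, the differences give:
  (-80)·a + (-165)·b = +0.8
  95·a + (-50)·b = +2.0
Eliminate b (×(-50) and ×(-165), subtract): 19675·a = 290.00 → a = ∂z/∂x = +0.01474
Back-substitute: b = ∂z/∂y = -0.01199.
|∇f| = √(0.01474² + -0.01199²) = 0.019 m/m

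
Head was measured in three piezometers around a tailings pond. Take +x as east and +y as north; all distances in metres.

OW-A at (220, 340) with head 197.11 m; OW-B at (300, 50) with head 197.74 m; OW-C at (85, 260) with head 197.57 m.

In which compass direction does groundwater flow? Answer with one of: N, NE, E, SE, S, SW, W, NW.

NE

Taking OW-A as reference: OW-B−OW-A = (80, -290, +0.63); OW-C−OW-A = (-135, -80, +0.46).
Solve a·Δx + b·Δy = Δh: det = 80·(-80) − (-135)·(-290) = -45550.
∂h/∂x = [(+0.63)·(-80) − (+0.46)·(-290)] / -45550 = -0.001822
∂h/∂y = [80·(+0.46) − (-135)·(+0.63)] / -45550 = -0.002675
Flow = −∇h = (+0.001822 east, +0.002675 north), which points northeast.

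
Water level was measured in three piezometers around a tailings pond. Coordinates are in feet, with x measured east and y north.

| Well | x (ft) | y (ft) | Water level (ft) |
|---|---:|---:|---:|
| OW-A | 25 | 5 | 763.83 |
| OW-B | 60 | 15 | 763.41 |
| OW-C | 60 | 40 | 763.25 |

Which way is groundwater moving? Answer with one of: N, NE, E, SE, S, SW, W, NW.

With h = a·x + b·y + c and OW-A as origin, the differences give:
  35·a + 10·b = -0.42
  35·a + 35·b = -0.58
Eliminate b (×35 and ×10, subtract): 875·a = -8.900 → a = ∂h/∂x = -0.01017
Back-substitute: b = ∂h/∂y = -0.006400.
Flow = −∇h = (+0.01017 east, +0.006400 north), which points northeast.

NE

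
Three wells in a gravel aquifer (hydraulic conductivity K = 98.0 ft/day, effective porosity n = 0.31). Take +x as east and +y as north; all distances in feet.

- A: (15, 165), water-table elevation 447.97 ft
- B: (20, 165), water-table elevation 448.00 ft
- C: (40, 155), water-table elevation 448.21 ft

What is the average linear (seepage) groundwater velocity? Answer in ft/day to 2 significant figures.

With h = a·x + b·y + c and A as origin, the differences give:
  5·a + 0·b = +0.03
  25·a + (-10)·b = +0.24
Eliminate b (×(-10) and ×0, subtract): -50·a = -0.300 → a = ∂h/∂x = +0.006000
Back-substitute: b = ∂h/∂y = -0.009000.
|∇h| = √(0.006000² + -0.009000²) = 0.01082
Seepage velocity v = K·i/n = 98.0 × 0.01082 / 0.31 = 3.421 ft/day.

3.4 ft/day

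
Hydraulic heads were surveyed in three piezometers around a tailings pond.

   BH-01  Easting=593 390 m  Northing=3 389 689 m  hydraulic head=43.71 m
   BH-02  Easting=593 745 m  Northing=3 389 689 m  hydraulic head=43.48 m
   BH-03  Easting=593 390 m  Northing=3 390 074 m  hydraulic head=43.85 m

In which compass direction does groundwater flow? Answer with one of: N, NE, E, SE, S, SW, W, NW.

∂h/∂x = (43.48 − 43.71) / (593745 − 593390) = -0.0006479
∂h/∂y = (43.85 − 43.71) / (3390074 − 3389689) = +0.0003636
Flow = −∇h = (+0.0006479 east, -0.0003636 north), which points southeast.

SE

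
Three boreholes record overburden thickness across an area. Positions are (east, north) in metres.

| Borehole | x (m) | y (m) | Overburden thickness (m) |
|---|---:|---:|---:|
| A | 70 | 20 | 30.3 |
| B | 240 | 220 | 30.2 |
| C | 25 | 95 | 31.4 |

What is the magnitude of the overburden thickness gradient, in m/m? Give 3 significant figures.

Taking A as reference: B−A = (170, 200, -0.1); C−A = (-45, 75, +1.1).
Determinant of the coordinate differences = 170·75 − (-45)·200 = 21750.
∂d/∂x = [(-0.1)·75 − (+1.1)·200] / 21750 = -0.01046
∂d/∂y = [170·(+1.1) − (-45)·(-0.1)] / 21750 = +0.008391
|∇f| = √(-0.01046² + 0.008391²) = 0.01341 m/m

0.0134 m/m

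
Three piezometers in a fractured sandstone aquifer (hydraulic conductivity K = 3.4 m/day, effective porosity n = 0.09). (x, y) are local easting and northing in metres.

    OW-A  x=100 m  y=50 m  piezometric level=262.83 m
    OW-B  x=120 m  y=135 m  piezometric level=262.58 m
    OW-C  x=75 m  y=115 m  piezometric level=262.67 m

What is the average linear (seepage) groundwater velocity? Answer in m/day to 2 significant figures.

Differences from OW-A: to OW-B (Δx, Δy, Δh) = (20, 85, -0.25); to OW-C = (-25, 65, -0.16).
Solve a·Δx + b·Δy = Δh: det = 20·65 − (-25)·85 = 3425.
∂h/∂x = [(-0.25)·65 − (-0.16)·85] / 3425 = -0.0007737
∂h/∂y = [20·(-0.16) − (-25)·(-0.25)] / 3425 = -0.002759
|∇h| = √(-0.0007737² + -0.002759²) = 0.002865
Seepage velocity v = K·i/n = 3.4 × 0.002865 / 0.09 = 0.1082 m/day.

0.11 m/day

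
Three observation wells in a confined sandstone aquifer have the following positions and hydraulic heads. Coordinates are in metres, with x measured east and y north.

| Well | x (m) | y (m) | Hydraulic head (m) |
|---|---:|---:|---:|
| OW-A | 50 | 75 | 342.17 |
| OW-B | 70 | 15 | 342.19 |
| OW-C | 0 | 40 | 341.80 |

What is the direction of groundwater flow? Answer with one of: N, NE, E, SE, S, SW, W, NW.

W

With h = a·x + b·y + c and OW-A as origin, the differences give:
  20·a + (-60)·b = +0.02
  (-50)·a + (-35)·b = -0.37
Eliminate b (×(-35) and ×(-60), subtract): -3700·a = -22.900 → a = ∂h/∂x = +0.006189
Back-substitute: b = ∂h/∂y = +0.001730.
Flow = −∇h = (-0.006189 east, -0.001730 north), which points west.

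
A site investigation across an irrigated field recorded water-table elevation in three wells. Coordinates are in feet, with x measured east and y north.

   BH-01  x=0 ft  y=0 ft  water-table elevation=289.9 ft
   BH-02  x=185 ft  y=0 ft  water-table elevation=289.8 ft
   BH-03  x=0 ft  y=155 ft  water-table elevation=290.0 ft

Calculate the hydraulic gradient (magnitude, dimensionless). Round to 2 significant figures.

∂h/∂x = (289.8 − 289.9) / (185 − 0) = -0.0005405
∂h/∂y = (290.0 − 289.9) / (155 − 0) = +0.0006452
|∇h| = √(-0.0005405² + 0.0006452²) = 0.0008417

0.00084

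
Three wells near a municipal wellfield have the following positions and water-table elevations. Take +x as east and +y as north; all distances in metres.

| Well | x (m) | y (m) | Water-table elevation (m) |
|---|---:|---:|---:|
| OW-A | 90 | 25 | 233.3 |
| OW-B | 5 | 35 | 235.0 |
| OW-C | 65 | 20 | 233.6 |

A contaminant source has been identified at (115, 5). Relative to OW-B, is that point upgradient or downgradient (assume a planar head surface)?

downgradient

Taking OW-A as reference: OW-B−OW-A = (-85, 10, +1.7); OW-C−OW-A = (-25, -5, +0.3).
Solve a·Δx + b·Δy = Δh: det = (-85)·(-5) − (-25)·10 = 675.
∂h/∂x = [(+1.7)·(-5) − (+0.3)·10] / 675 = -0.01704
∂h/∂y = [(-85)·(+0.3) − (-25)·(+1.7)] / 675 = +0.02519
Head at (115, 5) = 233.3 + (-0.01704)·(25) + (+0.02519)·(-20) = 232.37 m.
That is lower than the 235.0 m at OW-B, so the point is downgradient.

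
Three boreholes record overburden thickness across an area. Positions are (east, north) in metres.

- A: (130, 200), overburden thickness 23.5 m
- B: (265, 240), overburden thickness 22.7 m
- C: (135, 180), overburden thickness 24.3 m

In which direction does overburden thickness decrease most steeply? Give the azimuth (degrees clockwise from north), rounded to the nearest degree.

Differences from A: to B (Δx, Δy, Δh) = (135, 40, -0.8); to C = (5, -20, +0.8).
Solve a·Δx + b·Δy = Δd: det = 135·(-20) − 5·40 = -2900.
∂d/∂x = [(-0.8)·(-20) − (+0.8)·40] / -2900 = +0.005517
∂d/∂y = [135·(+0.8) − 5·(-0.8)] / -2900 = -0.03862
Steepest decrease is along −∇f: components (-0.005517 E, +0.03862 N).
Azimuth = atan2(-0.005517, +0.03862) = 351.9° ≈ 352°.

352°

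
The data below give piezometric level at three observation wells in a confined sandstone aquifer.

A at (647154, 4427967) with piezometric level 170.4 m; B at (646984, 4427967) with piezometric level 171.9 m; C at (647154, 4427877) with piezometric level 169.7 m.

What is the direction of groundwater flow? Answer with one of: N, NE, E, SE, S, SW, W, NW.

SE

∂h/∂x = (171.9 − 170.4) / (646984 − 647154) = -0.008824
∂h/∂y = (169.7 − 170.4) / (4427877 − 4427967) = +0.007778
Flow = −∇h = (+0.008824 east, -0.007778 north), which points southeast.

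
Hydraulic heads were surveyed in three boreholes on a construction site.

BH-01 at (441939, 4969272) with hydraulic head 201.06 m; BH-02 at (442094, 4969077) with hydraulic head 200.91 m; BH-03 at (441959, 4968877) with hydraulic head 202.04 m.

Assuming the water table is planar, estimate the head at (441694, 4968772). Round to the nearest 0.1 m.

Taking BH-01 as reference: BH-02−BH-01 = (155, -195, -0.15); BH-03−BH-01 = (20, -395, +0.98).
Determinant of the coordinate differences = 155·(-395) − 20·(-195) = -57325.
∂h/∂x = [(-0.15)·(-395) − (+0.98)·(-195)] / -57325 = -0.004367
∂h/∂y = [155·(+0.98) − 20·(-0.15)] / -57325 = -0.002702
h(441694, 4968772) = 201.06 + (-0.004367)·(-245) + (-0.002702)·(-500) = 201.06 +1.070 +1.351 = 203.481 m.

203.5 m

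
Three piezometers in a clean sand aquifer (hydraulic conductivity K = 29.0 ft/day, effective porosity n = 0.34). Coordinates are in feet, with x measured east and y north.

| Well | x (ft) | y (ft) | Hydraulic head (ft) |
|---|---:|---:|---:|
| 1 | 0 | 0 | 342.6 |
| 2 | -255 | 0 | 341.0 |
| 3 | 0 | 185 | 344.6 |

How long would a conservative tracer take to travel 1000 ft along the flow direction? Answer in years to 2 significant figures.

∂h/∂x = (341.0 − 342.6) / (-255 − 0) = +0.006275
∂h/∂y = (344.6 − 342.6) / (185 − 0) = +0.01081
|∇h| = √(0.006275² + 0.01081²) = 0.0125
Seepage velocity v = K·i/n = 29.0 × 0.0125 / 0.34 = 1.066 ft/day.
t = 1000 / 1.066 = 938.1 days = 2.57 years.

2.6 years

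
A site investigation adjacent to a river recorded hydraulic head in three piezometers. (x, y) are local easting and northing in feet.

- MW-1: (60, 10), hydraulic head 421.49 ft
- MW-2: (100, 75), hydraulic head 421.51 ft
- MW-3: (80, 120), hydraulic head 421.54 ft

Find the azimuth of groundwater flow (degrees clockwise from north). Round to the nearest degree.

Differences from MW-1: to MW-2 (Δx, Δy, Δh) = (40, 65, +0.02); to MW-3 = (20, 110, +0.05).
Determinant of the coordinate differences = 40·110 − 20·65 = 3100.
∂h/∂x = [(+0.02)·110 − (+0.05)·65] / 3100 = -0.0003387
∂h/∂y = [40·(+0.05) − 20·(+0.02)] / 3100 = +0.0005161
Flow direction (−∇h) has components (+0.0003387 E, -0.0005161 N).
Azimuth = atan2(E, N) = atan2(+0.0003387, -0.0005161) = 146.7° ≈ 147°.

147°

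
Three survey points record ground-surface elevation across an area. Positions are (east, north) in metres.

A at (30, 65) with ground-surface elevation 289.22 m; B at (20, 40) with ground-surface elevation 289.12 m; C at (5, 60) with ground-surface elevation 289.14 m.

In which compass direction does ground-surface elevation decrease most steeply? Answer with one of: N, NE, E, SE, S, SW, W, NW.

Three-point gradient (reference A): Δ to B = (-10, -25, -0.10), Δ to C = (-25, -5, -0.08).
∂z/∂x = +0.002609, ∂z/∂y = +0.002957 (det = -575).
Steepest decrease is along −∇f = (-0.002609 E, -0.002957 N) → southwest.

SW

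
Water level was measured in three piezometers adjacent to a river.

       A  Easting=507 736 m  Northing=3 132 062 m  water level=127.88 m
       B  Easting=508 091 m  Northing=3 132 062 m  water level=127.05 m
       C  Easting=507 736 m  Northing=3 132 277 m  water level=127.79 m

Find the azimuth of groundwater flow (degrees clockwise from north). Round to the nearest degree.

080°

∂h/∂x = (127.05 − 127.88) / (508091 − 507736) = -0.002338
∂h/∂y = (127.79 − 127.88) / (3132277 − 3132062) = -0.0004186
Flow direction (−∇h) has components (+0.002338 E, +0.0004186 N).
Azimuth = atan2(E, N) = atan2(+0.002338, +0.0004186) = 79.8° ≈ 080°.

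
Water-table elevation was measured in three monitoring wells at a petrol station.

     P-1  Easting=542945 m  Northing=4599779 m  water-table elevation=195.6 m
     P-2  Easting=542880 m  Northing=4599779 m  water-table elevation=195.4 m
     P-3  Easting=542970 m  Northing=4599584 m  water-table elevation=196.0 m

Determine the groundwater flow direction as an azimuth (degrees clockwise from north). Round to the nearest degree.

With h = a·x + b·y + c and P-1 as origin, the differences give:
  (-65)·a + 0·b = -0.2
  25·a + (-195)·b = +0.4
Eliminate b (×(-195) and ×0, subtract): 12675·a = 39.00 → a = ∂h/∂x = +0.003077
Back-substitute: b = ∂h/∂y = -0.001657.
Flow direction (−∇h) has components (-0.003077 E, +0.001657 N).
Azimuth = atan2(E, N) = atan2(-0.003077, +0.001657) = 298.3° ≈ 298°.

298°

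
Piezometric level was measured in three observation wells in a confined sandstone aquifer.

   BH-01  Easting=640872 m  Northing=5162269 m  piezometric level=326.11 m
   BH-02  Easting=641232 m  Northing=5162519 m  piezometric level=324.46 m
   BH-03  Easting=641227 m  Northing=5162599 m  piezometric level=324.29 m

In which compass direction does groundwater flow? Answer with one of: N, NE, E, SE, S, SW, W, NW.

NE

With h = a·x + b·y + c and BH-01 as origin, the differences give:
  360·a + 250·b = -1.65
  355·a + 330·b = -1.82
Eliminate b (×330 and ×250, subtract): 30050·a = -89.500 → a = ∂h/∂x = -0.002978
Back-substitute: b = ∂h/∂y = -0.002311.
Flow = −∇h = (+0.002978 east, +0.002311 north), which points northeast.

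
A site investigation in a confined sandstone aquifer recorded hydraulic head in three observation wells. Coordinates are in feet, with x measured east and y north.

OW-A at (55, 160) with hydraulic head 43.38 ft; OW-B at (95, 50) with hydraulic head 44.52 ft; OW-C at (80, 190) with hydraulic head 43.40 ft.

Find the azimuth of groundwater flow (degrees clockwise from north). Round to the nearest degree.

307°

With h = a·x + b·y + c and OW-A as origin, the differences give:
  40·a + (-110)·b = +1.14
  25·a + 30·b = +0.02
Eliminate b (×30 and ×(-110), subtract): 3950·a = 36.400 → a = ∂h/∂x = +0.009215
Back-substitute: b = ∂h/∂y = -0.007013.
Flow direction (−∇h) has components (-0.009215 E, +0.007013 N).
Azimuth = atan2(E, N) = atan2(-0.009215, +0.007013) = 307.3° ≈ 307°.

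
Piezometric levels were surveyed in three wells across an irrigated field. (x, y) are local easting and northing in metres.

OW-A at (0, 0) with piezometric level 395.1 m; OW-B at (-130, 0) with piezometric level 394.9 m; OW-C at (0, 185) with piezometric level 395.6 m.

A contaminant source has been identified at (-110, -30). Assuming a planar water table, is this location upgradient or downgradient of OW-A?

∂h/∂x = (394.9 − 395.1) / (-130 − 0) = +0.001538
∂h/∂y = (395.6 − 395.1) / (185 − 0) = +0.002703
Head at (-110, -30) = 395.1 + (+0.001538)·(-110) + (+0.002703)·(-30) = 394.85 m.
That is lower than the 395.1 m at OW-A, so the point is downgradient.

downgradient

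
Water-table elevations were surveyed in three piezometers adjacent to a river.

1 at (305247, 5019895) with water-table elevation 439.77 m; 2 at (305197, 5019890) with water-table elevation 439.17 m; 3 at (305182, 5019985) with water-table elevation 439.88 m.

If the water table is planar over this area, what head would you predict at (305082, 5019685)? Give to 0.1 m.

436.0 m

With h = a·x + b·y + c and 1 as origin, the differences give:
  (-50)·a + (-5)·b = -0.60
  (-65)·a + 90·b = +0.11
Eliminate b (×90 and ×(-5), subtract): -4825·a = -53.450 → a = ∂h/∂x = +0.01108
Back-substitute: b = ∂h/∂y = +0.009223.
h(305082, 5019685) = 439.77 + (+0.01108)·(-165) + (+0.009223)·(-210) = 439.77 -1.828 -1.937 = 436.005 m.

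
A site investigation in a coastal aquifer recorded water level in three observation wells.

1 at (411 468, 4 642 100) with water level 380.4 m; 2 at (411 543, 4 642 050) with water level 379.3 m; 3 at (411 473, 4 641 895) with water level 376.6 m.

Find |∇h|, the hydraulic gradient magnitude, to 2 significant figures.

0.019

Taking 1 as reference: 2−1 = (75, -50, -1.1); 3−1 = (5, -205, -3.8).
Solve a·Δx + b·Δy = Δh: det = 75·(-205) − 5·(-50) = -15125.
∂h/∂x = [(-1.1)·(-205) − (-3.8)·(-50)] / -15125 = -0.002347
∂h/∂y = [75·(-3.8) − 5·(-1.1)] / -15125 = +0.01848
|∇h| = √(-0.002347² + 0.01848²) = 0.01863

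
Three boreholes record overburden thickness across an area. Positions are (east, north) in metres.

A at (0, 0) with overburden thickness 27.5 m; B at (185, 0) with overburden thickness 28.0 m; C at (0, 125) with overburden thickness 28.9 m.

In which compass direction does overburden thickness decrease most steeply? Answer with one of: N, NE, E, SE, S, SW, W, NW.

S

∂d/∂x = (28.0 − 27.5) / (185 − 0) = +0.002703
∂d/∂y = (28.9 − 27.5) / (125 − 0) = +0.01120
Steepest decrease is along −∇f = (-0.002703 E, -0.01120 N) → south.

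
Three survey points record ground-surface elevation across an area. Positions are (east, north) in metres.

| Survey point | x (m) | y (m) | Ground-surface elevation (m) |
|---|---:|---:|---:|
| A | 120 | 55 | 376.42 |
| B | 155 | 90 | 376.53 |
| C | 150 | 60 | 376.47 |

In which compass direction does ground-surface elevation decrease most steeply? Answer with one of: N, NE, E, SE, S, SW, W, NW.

Three-point gradient (reference A): Δ to B = (35, 35, +0.11), Δ to C = (30, 5, +0.05).
∂z/∂x = +0.001371, ∂z/∂y = +0.001771 (det = -875).
Steepest decrease is along −∇f = (-0.001371 E, -0.001771 N) → southwest.

SW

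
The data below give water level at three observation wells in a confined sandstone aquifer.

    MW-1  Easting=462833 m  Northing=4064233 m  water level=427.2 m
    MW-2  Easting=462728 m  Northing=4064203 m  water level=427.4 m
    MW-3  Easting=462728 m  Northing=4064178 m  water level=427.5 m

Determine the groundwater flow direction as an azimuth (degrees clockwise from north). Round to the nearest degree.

011°

Taking MW-1 as reference: MW-2−MW-1 = (-105, -30, +0.2); MW-3−MW-1 = (-105, -55, +0.3).
Determinant of the coordinate differences = (-105)·(-55) − (-105)·(-30) = 2625.
∂h/∂x = [(+0.2)·(-55) − (+0.3)·(-30)] / 2625 = -0.0007619
∂h/∂y = [(-105)·(+0.3) − (-105)·(+0.2)] / 2625 = -0.004000
Flow direction (−∇h) has components (+0.0007619 E, +0.004000 N).
Azimuth = atan2(E, N) = atan2(+0.0007619, +0.004000) = 10.8° ≈ 011°.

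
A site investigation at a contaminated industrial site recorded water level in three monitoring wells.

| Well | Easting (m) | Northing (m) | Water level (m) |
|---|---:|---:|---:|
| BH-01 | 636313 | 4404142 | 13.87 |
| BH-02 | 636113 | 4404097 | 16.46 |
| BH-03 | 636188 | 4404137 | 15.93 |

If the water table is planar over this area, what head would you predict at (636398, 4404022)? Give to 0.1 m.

10.1 m

Differences from BH-01: to BH-02 (Δx, Δy, Δh) = (-200, -45, +2.59); to BH-03 = (-125, -5, +2.06).
Determinant of the coordinate differences = (-200)·(-5) − (-125)·(-45) = -4625.
∂h/∂x = [(+2.59)·(-5) − (+2.06)·(-45)] / -4625 = -0.01724
∂h/∂y = [(-200)·(+2.06) − (-125)·(+2.59)] / -4625 = +0.01908
h(636398, 4404022) = 13.87 + (-0.01724)·(85) + (+0.01908)·(-120) = 13.87 -1.466 -2.290 = 10.115 m.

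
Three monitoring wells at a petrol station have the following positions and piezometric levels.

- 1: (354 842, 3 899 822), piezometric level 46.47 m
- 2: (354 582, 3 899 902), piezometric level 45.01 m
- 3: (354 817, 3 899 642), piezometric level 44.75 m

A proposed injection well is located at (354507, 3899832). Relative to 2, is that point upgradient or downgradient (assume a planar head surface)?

downgradient

Taking 1 as reference: 2−1 = (-260, 80, -1.46); 3−1 = (-25, -180, -1.72).
Determinant of the coordinate differences = (-260)·(-180) − (-25)·80 = 48800.
∂h/∂x = [(-1.46)·(-180) − (-1.72)·80] / 48800 = +0.008205
∂h/∂y = [(-260)·(-1.72) − (-25)·(-1.46)] / 48800 = +0.008416
Head at (354507, 3899832) = 46.47 + (+0.008205)·(-335) + (+0.008416)·(10) = 43.81 m.
That is lower than the 45.01 m at 2, so the point is downgradient.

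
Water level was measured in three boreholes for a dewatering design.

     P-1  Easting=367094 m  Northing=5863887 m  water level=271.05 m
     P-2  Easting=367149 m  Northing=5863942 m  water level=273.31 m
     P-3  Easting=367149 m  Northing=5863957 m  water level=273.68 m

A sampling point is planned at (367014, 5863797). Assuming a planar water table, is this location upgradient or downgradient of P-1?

With h = a·x + b·y + c and P-1 as origin, the differences give:
  55·a + 55·b = +2.26
  55·a + 70·b = +2.63
Eliminate b (×70 and ×55, subtract): 825·a = 13.550 → a = ∂h/∂x = +0.01642
Back-substitute: b = ∂h/∂y = +0.02467.
Head at (367014, 5863797) = 271.05 + (+0.01642)·(-80) + (+0.02467)·(-90) = 267.52 m.
That is lower than the 271.05 m at P-1, so the point is downgradient.

downgradient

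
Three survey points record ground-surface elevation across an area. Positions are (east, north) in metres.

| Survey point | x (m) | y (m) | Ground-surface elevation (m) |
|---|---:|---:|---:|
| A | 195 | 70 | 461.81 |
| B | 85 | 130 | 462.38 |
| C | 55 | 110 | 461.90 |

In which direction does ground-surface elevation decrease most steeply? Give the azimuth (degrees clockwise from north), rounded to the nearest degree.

194°

Taking A as reference: B−A = (-110, 60, +0.57); C−A = (-140, 40, +0.09).
Determinant of the coordinate differences = (-110)·40 − (-140)·60 = 4000.
∂z/∂x = [(+0.57)·40 − (+0.09)·60] / 4000 = +0.004350
∂z/∂y = [(-110)·(+0.09) − (-140)·(+0.57)] / 4000 = +0.01748
Steepest decrease is along −∇f: components (-0.004350 E, -0.01748 N).
Azimuth = atan2(-0.004350, -0.01748) = 194.0° ≈ 194°.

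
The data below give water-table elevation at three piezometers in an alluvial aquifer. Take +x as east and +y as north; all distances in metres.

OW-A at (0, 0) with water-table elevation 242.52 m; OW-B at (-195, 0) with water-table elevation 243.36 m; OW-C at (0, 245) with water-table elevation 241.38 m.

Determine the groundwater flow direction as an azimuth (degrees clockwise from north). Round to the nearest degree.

∂h/∂x = (243.36 − 242.52) / (-195 − 0) = -0.004308
∂h/∂y = (241.38 − 242.52) / (245 − 0) = -0.004653
Flow direction (−∇h) has components (+0.004308 E, +0.004653 N).
Azimuth = atan2(E, N) = atan2(+0.004308, +0.004653) = 42.8° ≈ 043°.

043°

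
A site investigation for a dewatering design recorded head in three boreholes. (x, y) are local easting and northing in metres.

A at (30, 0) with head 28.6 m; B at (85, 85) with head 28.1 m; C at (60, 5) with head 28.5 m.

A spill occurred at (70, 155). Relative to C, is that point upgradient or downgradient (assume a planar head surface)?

downgradient

Differences from A: to B (Δx, Δy, Δh) = (55, 85, -0.5); to C = (30, 5, -0.1).
Solve a·Δx + b·Δy = Δh: det = 55·5 − 30·85 = -2275.
∂h/∂x = [(-0.5)·5 − (-0.1)·85] / -2275 = -0.002637
∂h/∂y = [55·(-0.1) − 30·(-0.5)] / -2275 = -0.004176
Head at (70, 155) = 28.6 + (-0.002637)·(40) + (-0.004176)·(155) = 27.85 m.
That is lower than the 28.5 m at C, so the point is downgradient.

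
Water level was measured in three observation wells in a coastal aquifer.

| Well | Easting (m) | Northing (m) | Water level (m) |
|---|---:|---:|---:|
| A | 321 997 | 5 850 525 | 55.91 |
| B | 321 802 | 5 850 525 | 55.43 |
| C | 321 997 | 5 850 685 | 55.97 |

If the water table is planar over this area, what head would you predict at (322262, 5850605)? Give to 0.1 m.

∂h/∂x = (55.43 − 55.91) / (321802 − 321997) = +0.002462
∂h/∂y = (55.97 − 55.91) / (5850685 − 5850525) = +0.0003750
h(322262, 5850605) = 55.91 + (+0.002462)·(265) + (+0.0003750)·(80) = 55.91 +0.652 +0.030 = 56.592 m.

56.6 m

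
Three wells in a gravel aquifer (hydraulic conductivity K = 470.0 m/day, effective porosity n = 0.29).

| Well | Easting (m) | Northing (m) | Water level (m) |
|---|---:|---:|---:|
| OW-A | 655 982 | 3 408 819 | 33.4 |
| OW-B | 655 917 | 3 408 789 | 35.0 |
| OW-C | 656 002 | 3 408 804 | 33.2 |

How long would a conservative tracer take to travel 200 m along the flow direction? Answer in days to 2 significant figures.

With h = a·x + b·y + c and OW-A as origin, the differences give:
  (-65)·a + (-30)·b = +1.6
  20·a + (-15)·b = -0.2
Eliminate b (×(-15) and ×(-30), subtract): 1575·a = -30.00 → a = ∂h/∂x = -0.01905
Back-substitute: b = ∂h/∂y = -0.01206.
|∇h| = √(-0.01905² + -0.01206²) = 0.02255
Seepage velocity v = K·i/n = 470.0 × 0.02255 / 0.29 = 36.55 m/day.
t = 200 / 36.55 = 5.472 days.

5.5 days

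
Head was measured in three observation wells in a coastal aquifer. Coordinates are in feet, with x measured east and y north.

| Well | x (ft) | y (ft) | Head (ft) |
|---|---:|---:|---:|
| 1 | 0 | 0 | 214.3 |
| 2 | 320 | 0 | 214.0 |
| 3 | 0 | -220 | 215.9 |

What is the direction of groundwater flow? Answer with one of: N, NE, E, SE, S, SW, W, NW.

N

∂h/∂x = (214.0 − 214.3) / (320 − 0) = -0.0009375
∂h/∂y = (215.9 − 214.3) / (-220 − 0) = -0.007273
Flow = −∇h = (+0.0009375 east, +0.007273 north), which points north.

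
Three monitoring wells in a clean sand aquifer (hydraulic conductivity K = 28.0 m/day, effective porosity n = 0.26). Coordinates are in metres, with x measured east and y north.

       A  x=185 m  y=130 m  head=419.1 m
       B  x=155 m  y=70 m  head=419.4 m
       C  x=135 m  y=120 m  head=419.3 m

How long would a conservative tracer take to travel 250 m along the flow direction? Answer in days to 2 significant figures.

490 days

Differences from A: to B (Δx, Δy, Δh) = (-30, -60, +0.3); to C = (-50, -10, +0.2).
Solve a·Δx + b·Δy = Δh: det = (-30)·(-10) − (-50)·(-60) = -2700.
∂h/∂x = [(+0.3)·(-10) − (+0.2)·(-60)] / -2700 = -0.003333
∂h/∂y = [(-30)·(+0.2) − (-50)·(+0.3)] / -2700 = -0.003333
|∇h| = √(-0.003333² + -0.003333²) = 0.004714
Seepage velocity v = K·i/n = 28.0 × 0.004714 / 0.26 = 0.5077 m/day.
t = 250 / 0.5077 = 492.4 days.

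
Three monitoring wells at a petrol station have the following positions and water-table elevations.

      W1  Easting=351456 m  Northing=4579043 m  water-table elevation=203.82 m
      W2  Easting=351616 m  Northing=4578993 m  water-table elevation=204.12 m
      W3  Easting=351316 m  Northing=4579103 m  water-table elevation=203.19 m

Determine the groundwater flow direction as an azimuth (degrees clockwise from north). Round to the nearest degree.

With h = a·x + b·y + c and W1 as origin, the differences give:
  160·a + (-50)·b = +0.30
  (-140)·a + 60·b = -0.63
Eliminate b (×60 and ×(-50), subtract): 2600·a = -13.500 → a = ∂h/∂x = -0.005192
Back-substitute: b = ∂h/∂y = -0.02262.
Flow direction (−∇h) has components (+0.005192 E, +0.02262 N).
Azimuth = atan2(E, N) = atan2(+0.005192, +0.02262) = 12.9° ≈ 013°.

013°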